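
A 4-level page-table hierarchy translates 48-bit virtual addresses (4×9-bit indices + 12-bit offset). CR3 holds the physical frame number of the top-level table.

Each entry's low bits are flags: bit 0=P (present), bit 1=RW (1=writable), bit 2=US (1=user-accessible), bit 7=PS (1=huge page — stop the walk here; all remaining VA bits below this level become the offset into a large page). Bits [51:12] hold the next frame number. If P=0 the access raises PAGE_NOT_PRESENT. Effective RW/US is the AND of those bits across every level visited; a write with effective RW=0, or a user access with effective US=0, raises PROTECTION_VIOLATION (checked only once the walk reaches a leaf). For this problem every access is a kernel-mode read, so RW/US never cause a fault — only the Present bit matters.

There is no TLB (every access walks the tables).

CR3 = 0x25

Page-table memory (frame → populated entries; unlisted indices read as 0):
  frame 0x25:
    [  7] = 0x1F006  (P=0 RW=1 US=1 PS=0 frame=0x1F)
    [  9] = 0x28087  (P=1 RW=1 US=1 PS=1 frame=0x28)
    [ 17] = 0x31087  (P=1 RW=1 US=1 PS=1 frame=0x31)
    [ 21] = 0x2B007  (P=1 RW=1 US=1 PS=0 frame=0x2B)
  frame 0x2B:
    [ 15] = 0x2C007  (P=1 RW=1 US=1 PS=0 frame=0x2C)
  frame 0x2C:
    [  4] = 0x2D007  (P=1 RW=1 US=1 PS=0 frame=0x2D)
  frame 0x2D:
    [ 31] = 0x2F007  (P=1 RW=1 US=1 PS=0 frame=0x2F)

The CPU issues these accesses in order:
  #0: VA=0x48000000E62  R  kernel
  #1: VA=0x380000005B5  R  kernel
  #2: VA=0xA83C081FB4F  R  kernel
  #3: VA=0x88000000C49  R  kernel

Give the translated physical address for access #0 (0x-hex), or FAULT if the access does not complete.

Trace:
#0 VA=0x48000000E62 (r,kernel):
  L0: frame=0x25 idx=9 entry=0x28087 [P=1 RW=1 US=1 PS=1]
  ⇒ phys 0x28E62 (huge @L0)  [1 reads]
#1 VA=0x380000005B5 (r,kernel):
  L0: frame=0x25 idx=7 entry=0x1F006 [P=0 RW=1 US=1 PS=0]
  ⇒ fault: PAGE_NOT_PRESENT  — 1 lookups
#2 VA=0xA83C081FB4F (r,kernel):
  L0: frame=0x25 idx=21 entry=0x2B007 [P=1 RW=1 US=1 PS=0]
  L1: frame=0x2B idx=15 entry=0x2C007 [P=1 RW=1 US=1 PS=0]
  L2: frame=0x2C idx=4 entry=0x2D007 [P=1 RW=1 US=1 PS=0]
  L3: frame=0x2D idx=31 entry=0x2F007 [P=1 RW=1 US=1 PS=0]
  ⇒ phys 0x2FB4F  [4 reads]
#3 VA=0x88000000C49 (r,kernel):
  L0: frame=0x25 idx=17 entry=0x31087 [P=1 RW=1 US=1 PS=1]
  ⇒ phys 0x31C49 (huge @L0)  [1 reads]

Access #0 PA: 0x28E62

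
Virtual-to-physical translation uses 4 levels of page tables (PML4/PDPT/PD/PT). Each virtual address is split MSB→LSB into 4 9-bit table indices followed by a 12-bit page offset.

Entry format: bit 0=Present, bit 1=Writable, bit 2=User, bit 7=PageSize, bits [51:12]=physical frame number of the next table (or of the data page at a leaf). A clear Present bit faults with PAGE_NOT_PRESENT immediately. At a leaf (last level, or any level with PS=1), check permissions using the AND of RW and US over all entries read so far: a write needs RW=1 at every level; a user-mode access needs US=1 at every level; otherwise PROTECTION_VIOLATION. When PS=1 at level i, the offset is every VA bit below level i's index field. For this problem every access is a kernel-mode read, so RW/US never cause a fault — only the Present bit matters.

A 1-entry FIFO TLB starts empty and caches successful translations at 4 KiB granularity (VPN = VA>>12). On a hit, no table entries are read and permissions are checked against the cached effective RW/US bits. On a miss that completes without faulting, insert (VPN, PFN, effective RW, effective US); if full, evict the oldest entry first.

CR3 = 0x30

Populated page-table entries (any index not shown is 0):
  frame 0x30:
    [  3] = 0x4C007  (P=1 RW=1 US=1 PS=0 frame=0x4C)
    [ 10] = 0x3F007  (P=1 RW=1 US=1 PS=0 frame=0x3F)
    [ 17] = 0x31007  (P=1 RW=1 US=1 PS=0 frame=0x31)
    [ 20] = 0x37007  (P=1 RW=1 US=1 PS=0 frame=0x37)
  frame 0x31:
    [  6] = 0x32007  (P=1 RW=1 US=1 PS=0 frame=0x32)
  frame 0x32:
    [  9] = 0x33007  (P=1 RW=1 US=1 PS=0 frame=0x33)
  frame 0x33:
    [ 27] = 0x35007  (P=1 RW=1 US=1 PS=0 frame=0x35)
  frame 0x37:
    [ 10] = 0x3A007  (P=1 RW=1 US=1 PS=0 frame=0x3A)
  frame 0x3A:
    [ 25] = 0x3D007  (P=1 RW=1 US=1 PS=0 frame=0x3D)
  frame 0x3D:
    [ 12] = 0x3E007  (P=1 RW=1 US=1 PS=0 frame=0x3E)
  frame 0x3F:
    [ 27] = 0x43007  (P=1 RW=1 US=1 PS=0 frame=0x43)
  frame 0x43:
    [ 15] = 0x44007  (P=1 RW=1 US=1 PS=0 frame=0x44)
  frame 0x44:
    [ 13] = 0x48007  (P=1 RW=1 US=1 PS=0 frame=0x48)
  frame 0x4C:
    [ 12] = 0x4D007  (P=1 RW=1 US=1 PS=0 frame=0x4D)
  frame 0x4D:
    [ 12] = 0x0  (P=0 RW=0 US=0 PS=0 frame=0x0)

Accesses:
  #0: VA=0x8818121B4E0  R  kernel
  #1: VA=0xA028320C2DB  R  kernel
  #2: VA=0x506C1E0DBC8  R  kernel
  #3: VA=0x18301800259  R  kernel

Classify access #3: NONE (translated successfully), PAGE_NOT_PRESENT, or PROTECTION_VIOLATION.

Per-access translation:
#0 VA=0x8818121B4E0 (r,kernel):
  L0 @0x30[17] → 0x31007  P=1,RW=1,US=1,PS=0
  L1 @0x31[6] → 0x32007  P=1,RW=1,US=1,PS=0
  L2 @0x32[9] → 0x33007  P=1,RW=1,US=1,PS=0
  L3 @0x33[27] → 0x35007  P=1,RW=1,US=1,PS=0
  → PA=0x354E0  (4 entries read)
#1 VA=0xA028320C2DB (r,kernel):
  L0 @0x30[20] → 0x37007  P=1,RW=1,US=1,PS=0
  L1 @0x37[10] → 0x3A007  P=1,RW=1,US=1,PS=0
  L2 @0x3A[25] → 0x3D007  P=1,RW=1,US=1,PS=0
  L3 @0x3D[12] → 0x3E007  P=1,RW=1,US=1,PS=0
  → PA=0x3E2DB  (4 entries read)
#2 VA=0x506C1E0DBC8 (r,kernel):
  L0 @0x30[10] → 0x3F007  P=1,RW=1,US=1,PS=0
  L1 @0x3F[27] → 0x43007  P=1,RW=1,US=1,PS=0
  L2 @0x43[15] → 0x44007  P=1,RW=1,US=1,PS=0
  L3 @0x44[13] → 0x48007  P=1,RW=1,US=1,PS=0
  → PA=0x48BC8  (4 entries read)
#3 VA=0x18301800259 (r,kernel):
  L0 @0x30[3] → 0x4C007  P=1,RW=1,US=1,PS=0
  L1 @0x4C[12] → 0x4D007  P=1,RW=1,US=1,PS=0
  L2 @0x4D[12] → 0x0  P=0,RW=0,US=0,PS=0
  ⇒ fault: PAGE_NOT_PRESENT  — 3 lookups

Access #3 fault: PAGE_NOT_PRESENT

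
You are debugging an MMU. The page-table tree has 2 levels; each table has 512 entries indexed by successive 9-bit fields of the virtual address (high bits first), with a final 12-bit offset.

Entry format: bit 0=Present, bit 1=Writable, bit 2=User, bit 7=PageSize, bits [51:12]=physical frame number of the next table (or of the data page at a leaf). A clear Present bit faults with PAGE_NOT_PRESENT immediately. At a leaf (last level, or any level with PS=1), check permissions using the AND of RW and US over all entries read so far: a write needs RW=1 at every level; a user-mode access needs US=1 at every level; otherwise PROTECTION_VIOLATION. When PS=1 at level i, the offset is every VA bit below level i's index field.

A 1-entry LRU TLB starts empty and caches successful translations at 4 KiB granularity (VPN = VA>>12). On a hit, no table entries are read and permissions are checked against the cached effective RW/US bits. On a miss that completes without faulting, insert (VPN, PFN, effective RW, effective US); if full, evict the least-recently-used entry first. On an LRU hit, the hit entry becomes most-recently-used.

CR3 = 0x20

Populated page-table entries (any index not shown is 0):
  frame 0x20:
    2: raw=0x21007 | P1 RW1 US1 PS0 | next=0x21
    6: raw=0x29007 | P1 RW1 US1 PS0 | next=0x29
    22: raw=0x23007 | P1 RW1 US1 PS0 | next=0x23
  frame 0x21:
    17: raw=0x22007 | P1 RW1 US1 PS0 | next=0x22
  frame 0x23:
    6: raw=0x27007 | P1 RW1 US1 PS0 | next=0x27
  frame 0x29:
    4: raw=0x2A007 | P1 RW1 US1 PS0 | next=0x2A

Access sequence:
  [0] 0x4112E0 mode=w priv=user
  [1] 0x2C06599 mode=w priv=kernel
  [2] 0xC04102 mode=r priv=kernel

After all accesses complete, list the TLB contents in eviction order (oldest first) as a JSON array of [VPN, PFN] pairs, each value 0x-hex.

Walk each access:
#0 VA=0x4112E0 (w,user):
  lvl0: tbl 0x20, slot 2 ⇒ 0x21007 (P1/RW1/US1/PS0)
  lvl1: tbl 0x21, slot 17 ⇒ 0x22007 (P1/RW1/US1/PS0)
  → PA=0x222E0  (2 entries read)
#1 VA=0x2C06599 (w,kernel):
  lvl0: tbl 0x20, slot 22 ⇒ 0x23007 (P1/RW1/US1/PS0)
  lvl1: tbl 0x23, slot 6 ⇒ 0x27007 (P1/RW1/US1/PS0)
  → PA=0x27599  (2 entries read)
#2 VA=0xC04102 (r,kernel):
  lvl0: tbl 0x20, slot 6 ⇒ 0x29007 (P1/RW1/US1/PS0)
  lvl1: tbl 0x29, slot 4 ⇒ 0x2A007 (P1/RW1/US1/PS0)
  → PA=0x2A102  (2 entries read)

TLB: [["0xC04", "0x2A"]]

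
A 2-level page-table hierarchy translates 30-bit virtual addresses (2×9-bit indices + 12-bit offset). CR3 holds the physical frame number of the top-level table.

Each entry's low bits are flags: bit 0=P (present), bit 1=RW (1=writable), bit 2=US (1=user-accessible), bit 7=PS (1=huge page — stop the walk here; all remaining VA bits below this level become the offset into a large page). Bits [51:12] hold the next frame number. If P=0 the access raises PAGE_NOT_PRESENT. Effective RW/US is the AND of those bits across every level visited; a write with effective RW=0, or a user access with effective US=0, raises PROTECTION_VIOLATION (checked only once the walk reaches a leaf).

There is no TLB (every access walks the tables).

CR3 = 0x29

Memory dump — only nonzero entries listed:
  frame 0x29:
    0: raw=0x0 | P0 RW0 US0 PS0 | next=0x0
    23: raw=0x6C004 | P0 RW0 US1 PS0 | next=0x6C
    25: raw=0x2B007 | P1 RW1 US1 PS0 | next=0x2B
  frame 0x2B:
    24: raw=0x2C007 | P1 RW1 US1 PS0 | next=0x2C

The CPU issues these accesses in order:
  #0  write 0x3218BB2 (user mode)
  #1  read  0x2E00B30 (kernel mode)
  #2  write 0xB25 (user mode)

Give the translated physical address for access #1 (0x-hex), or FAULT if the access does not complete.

Walk each access:
#0 VA=0x3218BB2 (w,user):
  L0: frame=0x29 idx=25 entry=0x2B007 [P=1 RW=1 US=1 PS=0]
  L1: frame=0x2B idx=24 entry=0x2C007 [P=1 RW=1 US=1 PS=0]
  ⇒ phys 0x2CBB2  [2 reads]
#1 VA=0x2E00B30 (r,kernel):
  L0: frame=0x29 idx=23 entry=0x6C004 [P=0 RW=0 US=1 PS=0]
  ⇒ fault: PAGE_NOT_PRESENT  — 1 lookups
#2 VA=0xB25 (w,user):
  L0: frame=0x29 idx=0 entry=0x0 [P=0 RW=0 US=0 PS=0]
  ⇒ fault: PAGE_NOT_PRESENT  — 1 lookups

Access #1 PA: FAULT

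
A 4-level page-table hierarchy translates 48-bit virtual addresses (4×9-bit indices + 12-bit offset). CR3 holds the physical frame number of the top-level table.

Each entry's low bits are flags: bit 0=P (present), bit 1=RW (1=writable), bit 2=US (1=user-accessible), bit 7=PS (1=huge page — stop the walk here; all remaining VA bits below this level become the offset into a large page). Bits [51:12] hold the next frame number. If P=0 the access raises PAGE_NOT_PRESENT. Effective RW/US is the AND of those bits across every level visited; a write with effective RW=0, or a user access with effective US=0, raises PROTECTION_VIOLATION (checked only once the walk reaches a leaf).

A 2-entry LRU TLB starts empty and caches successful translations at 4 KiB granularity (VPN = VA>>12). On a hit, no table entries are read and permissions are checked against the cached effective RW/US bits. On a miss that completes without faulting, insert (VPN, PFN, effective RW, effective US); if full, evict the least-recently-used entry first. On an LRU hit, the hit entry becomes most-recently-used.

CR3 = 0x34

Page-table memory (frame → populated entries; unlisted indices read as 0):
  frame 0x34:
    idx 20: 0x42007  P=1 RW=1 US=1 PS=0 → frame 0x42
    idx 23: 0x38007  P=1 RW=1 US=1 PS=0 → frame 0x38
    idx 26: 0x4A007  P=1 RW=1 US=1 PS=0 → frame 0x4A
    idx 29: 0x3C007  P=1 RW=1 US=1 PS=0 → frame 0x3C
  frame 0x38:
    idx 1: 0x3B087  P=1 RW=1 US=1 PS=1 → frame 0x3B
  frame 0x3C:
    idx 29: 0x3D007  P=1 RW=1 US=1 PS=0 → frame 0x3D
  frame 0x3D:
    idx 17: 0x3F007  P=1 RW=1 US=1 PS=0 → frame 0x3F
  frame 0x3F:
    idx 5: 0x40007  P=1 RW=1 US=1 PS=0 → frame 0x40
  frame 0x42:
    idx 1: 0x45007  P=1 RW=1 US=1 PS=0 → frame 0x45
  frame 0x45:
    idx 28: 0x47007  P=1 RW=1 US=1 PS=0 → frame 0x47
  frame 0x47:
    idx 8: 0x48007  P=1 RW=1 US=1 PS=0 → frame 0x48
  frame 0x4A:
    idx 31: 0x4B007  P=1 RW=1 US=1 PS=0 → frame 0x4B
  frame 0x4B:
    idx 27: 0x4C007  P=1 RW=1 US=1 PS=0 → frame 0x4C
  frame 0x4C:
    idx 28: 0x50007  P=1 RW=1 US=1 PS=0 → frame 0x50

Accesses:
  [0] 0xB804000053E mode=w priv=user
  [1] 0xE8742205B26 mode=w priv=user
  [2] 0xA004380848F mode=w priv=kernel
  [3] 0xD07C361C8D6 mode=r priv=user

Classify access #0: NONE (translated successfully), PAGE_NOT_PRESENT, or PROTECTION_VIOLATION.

Walk each access:
#0 VA=0xB804000053E (w,user):
  lvl0: tbl 0x34, slot 23 ⇒ 0x38007 (P1/RW1/US1/PS0)
  lvl1: tbl 0x38, slot 1 ⇒ 0x3B087 (P1/RW1/US1/PS1)
  ✓ 0x3B53E (huge @L1)  — 2 lookups
#1 VA=0xE8742205B26 (w,user):
  lvl0: tbl 0x34, slot 29 ⇒ 0x3C007 (P1/RW1/US1/PS0)
  lvl1: tbl 0x3C, slot 29 ⇒ 0x3D007 (P1/RW1/US1/PS0)
  lvl2: tbl 0x3D, slot 17 ⇒ 0x3F007 (P1/RW1/US1/PS0)
  lvl3: tbl 0x3F, slot 5 ⇒ 0x40007 (P1/RW1/US1/PS0)
  ✓ 0x40B26  — 4 lookups
#2 VA=0xA004380848F (w,kernel):
  lvl0: tbl 0x34, slot 20 ⇒ 0x42007 (P1/RW1/US1/PS0)
  lvl1: tbl 0x42, slot 1 ⇒ 0x45007 (P1/RW1/US1/PS0)
  lvl2: tbl 0x45, slot 28 ⇒ 0x47007 (P1/RW1/US1/PS0)
  lvl3: tbl 0x47, slot 8 ⇒ 0x48007 (P1/RW1/US1/PS0)
  ✓ 0x4848F  — 4 lookups
#3 VA=0xD07C361C8D6 (r,user):
  lvl0: tbl 0x34, slot 26 ⇒ 0x4A007 (P1/RW1/US1/PS0)
  lvl1: tbl 0x4A, slot 31 ⇒ 0x4B007 (P1/RW1/US1/PS0)
  lvl2: tbl 0x4B, slot 27 ⇒ 0x4C007 (P1/RW1/US1/PS0)
  lvl3: tbl 0x4C, slot 28 ⇒ 0x50007 (P1/RW1/US1/PS0)
  ✓ 0x508D6  — 4 lookups

Access #0 fault: NONE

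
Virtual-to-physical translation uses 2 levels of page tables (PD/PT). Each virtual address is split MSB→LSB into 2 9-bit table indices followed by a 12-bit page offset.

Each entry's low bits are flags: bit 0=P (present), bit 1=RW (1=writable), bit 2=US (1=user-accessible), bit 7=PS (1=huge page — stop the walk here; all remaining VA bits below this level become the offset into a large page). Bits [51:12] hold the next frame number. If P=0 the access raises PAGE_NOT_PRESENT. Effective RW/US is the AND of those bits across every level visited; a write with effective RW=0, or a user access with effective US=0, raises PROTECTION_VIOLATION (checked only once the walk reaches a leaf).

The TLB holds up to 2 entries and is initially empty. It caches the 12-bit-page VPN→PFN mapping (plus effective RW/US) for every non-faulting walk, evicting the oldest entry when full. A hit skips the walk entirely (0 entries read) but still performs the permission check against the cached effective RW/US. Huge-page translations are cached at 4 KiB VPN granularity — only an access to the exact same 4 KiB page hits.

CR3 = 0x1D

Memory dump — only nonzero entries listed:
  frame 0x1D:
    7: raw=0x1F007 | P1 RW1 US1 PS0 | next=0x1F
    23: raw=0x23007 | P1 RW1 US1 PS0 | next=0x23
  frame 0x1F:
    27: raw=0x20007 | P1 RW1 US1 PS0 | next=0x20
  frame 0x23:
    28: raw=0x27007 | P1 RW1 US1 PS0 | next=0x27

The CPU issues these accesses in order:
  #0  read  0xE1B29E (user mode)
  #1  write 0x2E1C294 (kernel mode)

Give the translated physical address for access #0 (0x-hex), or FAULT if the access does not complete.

Per-access translation:
#0 VA=0xE1B29E (r,user):
  L0 @0x1D[7] → 0x1F007  P=1,RW=1,US=1,PS=0
  L1 @0x1F[27] → 0x20007  P=1,RW=1,US=1,PS=0
  → PA=0x2029E  (2 entries read)
#1 VA=0x2E1C294 (w,kernel):
  L0 @0x1D[23] → 0x23007  P=1,RW=1,US=1,PS=0
  L1 @0x23[28] → 0x27007  P=1,RW=1,US=1,PS=0
  → PA=0x27294  (2 entries read)

Access #0 PA: 0x2029E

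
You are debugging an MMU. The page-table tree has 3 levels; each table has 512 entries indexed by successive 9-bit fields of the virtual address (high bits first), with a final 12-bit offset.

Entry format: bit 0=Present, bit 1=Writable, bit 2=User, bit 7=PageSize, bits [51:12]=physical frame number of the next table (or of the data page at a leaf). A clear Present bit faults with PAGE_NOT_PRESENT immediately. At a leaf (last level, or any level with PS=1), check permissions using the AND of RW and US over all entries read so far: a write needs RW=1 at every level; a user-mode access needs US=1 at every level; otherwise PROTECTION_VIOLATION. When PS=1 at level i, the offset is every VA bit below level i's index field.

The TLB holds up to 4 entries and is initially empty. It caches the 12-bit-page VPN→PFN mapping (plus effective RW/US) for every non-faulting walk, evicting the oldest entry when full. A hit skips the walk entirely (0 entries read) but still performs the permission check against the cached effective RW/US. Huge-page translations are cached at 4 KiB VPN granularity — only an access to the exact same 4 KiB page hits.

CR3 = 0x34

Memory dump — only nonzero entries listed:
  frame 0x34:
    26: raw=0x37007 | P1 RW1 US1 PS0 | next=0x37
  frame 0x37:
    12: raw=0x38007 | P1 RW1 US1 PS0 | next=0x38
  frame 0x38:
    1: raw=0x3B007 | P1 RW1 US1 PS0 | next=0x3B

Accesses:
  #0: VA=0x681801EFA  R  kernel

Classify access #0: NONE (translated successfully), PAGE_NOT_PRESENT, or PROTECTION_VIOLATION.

Walk each access:
#0 VA=0x681801EFA (r,kernel):
  L0 @0x34[26] → 0x37007  P=1,RW=1,US=1,PS=0
  L1 @0x37[12] → 0x38007  P=1,RW=1,US=1,PS=0
  L2 @0x38[1] → 0x3B007  P=1,RW=1,US=1,PS=0
  → PA=0x3BEFA  (3 entries read)

Access #0 fault: NONE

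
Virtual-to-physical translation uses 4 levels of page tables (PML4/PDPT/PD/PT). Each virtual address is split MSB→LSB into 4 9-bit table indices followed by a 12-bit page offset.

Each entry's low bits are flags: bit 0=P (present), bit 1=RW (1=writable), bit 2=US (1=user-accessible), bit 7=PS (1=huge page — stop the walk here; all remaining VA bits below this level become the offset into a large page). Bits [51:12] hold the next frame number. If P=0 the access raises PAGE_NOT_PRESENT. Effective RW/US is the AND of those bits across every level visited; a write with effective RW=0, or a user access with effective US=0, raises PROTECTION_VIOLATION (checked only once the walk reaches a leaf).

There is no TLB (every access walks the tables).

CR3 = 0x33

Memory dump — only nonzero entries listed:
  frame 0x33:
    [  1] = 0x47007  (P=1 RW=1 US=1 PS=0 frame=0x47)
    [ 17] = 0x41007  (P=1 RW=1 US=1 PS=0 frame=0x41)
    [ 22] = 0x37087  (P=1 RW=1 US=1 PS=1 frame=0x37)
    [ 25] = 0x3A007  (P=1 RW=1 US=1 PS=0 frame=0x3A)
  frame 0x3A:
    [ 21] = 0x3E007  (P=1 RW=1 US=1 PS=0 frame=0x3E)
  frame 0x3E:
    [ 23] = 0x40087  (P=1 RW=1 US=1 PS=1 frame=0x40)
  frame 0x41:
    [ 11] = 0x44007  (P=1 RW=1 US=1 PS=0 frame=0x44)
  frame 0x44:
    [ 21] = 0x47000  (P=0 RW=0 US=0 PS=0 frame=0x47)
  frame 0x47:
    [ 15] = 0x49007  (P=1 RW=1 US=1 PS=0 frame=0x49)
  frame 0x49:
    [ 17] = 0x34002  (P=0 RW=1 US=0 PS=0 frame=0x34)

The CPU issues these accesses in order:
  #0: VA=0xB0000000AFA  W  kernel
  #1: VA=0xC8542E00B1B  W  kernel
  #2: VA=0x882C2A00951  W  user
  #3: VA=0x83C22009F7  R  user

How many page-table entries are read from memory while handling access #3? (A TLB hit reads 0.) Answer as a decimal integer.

Per-access translation:
#0 VA=0xB0000000AFA (w,kernel):
  lvl0: tbl 0x33, slot 22 ⇒ 0x37087 (P1/RW1/US1/PS1)
  ✓ 0x37AFA (huge @L0)  — 1 lookups
#1 VA=0xC8542E00B1B (w,kernel):
  lvl0: tbl 0x33, slot 25 ⇒ 0x3A007 (P1/RW1/US1/PS0)
  lvl1: tbl 0x3A, slot 21 ⇒ 0x3E007 (P1/RW1/US1/PS0)
  lvl2: tbl 0x3E, slot 23 ⇒ 0x40087 (P1/RW1/US1/PS1)
  ✓ 0x40B1B (huge @L2)  — 3 lookups
#2 VA=0x882C2A00951 (w,user):
  lvl0: tbl 0x33, slot 17 ⇒ 0x41007 (P1/RW1/US1/PS0)
  lvl1: tbl 0x41, slot 11 ⇒ 0x44007 (P1/RW1/US1/PS0)
  lvl2: tbl 0x44, slot 21 ⇒ 0x47000 (P0/RW0/US0/PS0)
  → PAGE_NOT_PRESENT  (3 entries read)
#3 VA=0x83C22009F7 (r,user):
  lvl0: tbl 0x33, slot 1 ⇒ 0x47007 (P1/RW1/US1/PS0)
  lvl1: tbl 0x47, slot 15 ⇒ 0x49007 (P1/RW1/US1/PS0)
  lvl2: tbl 0x49, slot 17 ⇒ 0x34002 (P0/RW1/US0/PS0)
  → PAGE_NOT_PRESENT  (3 entries read)

Entries read for #3: 3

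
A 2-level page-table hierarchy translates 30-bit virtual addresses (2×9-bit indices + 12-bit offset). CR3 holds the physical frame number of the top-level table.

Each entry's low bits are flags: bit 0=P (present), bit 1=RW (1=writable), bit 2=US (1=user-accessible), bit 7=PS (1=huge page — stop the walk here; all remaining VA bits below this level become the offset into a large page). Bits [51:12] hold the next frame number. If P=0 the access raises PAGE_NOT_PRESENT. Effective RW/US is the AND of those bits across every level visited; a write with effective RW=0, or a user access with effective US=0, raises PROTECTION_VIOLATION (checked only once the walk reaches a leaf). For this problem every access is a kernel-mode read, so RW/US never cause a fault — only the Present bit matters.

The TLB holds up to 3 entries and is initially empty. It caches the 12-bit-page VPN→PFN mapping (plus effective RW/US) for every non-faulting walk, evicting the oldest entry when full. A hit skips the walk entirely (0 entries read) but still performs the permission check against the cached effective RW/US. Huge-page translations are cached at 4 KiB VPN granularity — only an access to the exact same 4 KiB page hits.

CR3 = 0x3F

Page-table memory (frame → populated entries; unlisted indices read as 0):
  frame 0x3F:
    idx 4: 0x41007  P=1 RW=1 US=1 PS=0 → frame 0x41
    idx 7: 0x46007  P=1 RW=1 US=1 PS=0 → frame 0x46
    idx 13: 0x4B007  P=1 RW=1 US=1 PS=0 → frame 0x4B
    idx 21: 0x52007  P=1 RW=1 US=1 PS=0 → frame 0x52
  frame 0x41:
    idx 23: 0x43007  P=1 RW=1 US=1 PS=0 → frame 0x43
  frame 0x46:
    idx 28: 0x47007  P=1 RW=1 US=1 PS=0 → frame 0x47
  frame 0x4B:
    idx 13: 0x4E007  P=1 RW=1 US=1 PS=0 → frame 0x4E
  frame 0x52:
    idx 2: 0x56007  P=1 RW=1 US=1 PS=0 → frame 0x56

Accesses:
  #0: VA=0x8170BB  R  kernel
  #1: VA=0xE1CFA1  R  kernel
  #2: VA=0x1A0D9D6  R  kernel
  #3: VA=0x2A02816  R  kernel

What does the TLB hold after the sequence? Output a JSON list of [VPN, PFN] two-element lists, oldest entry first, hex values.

Walk each access:
#0 VA=0x8170BB (r,kernel):
  L0: frame=0x3F idx=4 entry=0x41007 [P=1 RW=1 US=1 PS=0]
  L1: frame=0x41 idx=23 entry=0x43007 [P=1 RW=1 US=1 PS=0]
  → PA=0x430BB  (2 entries read)
#1 VA=0xE1CFA1 (r,kernel):
  L0: frame=0x3F idx=7 entry=0x46007 [P=1 RW=1 US=1 PS=0]
  L1: frame=0x46 idx=28 entry=0x47007 [P=1 RW=1 US=1 PS=0]
  → PA=0x47FA1  (2 entries read)
#2 VA=0x1A0D9D6 (r,kernel):
  L0: frame=0x3F idx=13 entry=0x4B007 [P=1 RW=1 US=1 PS=0]
  L1: frame=0x4B idx=13 entry=0x4E007 [P=1 RW=1 US=1 PS=0]
  → PA=0x4E9D6  (2 entries read)
#3 VA=0x2A02816 (r,kernel):
  L0: frame=0x3F idx=21 entry=0x52007 [P=1 RW=1 US=1 PS=0]
  L1: frame=0x52 idx=2 entry=0x56007 [P=1 RW=1 US=1 PS=0]
  → PA=0x56816  (2 entries read)

TLB: [["0xE1C", "0x47"], ["0x1A0D", "0x4E"], ["0x2A02", "0x56"]]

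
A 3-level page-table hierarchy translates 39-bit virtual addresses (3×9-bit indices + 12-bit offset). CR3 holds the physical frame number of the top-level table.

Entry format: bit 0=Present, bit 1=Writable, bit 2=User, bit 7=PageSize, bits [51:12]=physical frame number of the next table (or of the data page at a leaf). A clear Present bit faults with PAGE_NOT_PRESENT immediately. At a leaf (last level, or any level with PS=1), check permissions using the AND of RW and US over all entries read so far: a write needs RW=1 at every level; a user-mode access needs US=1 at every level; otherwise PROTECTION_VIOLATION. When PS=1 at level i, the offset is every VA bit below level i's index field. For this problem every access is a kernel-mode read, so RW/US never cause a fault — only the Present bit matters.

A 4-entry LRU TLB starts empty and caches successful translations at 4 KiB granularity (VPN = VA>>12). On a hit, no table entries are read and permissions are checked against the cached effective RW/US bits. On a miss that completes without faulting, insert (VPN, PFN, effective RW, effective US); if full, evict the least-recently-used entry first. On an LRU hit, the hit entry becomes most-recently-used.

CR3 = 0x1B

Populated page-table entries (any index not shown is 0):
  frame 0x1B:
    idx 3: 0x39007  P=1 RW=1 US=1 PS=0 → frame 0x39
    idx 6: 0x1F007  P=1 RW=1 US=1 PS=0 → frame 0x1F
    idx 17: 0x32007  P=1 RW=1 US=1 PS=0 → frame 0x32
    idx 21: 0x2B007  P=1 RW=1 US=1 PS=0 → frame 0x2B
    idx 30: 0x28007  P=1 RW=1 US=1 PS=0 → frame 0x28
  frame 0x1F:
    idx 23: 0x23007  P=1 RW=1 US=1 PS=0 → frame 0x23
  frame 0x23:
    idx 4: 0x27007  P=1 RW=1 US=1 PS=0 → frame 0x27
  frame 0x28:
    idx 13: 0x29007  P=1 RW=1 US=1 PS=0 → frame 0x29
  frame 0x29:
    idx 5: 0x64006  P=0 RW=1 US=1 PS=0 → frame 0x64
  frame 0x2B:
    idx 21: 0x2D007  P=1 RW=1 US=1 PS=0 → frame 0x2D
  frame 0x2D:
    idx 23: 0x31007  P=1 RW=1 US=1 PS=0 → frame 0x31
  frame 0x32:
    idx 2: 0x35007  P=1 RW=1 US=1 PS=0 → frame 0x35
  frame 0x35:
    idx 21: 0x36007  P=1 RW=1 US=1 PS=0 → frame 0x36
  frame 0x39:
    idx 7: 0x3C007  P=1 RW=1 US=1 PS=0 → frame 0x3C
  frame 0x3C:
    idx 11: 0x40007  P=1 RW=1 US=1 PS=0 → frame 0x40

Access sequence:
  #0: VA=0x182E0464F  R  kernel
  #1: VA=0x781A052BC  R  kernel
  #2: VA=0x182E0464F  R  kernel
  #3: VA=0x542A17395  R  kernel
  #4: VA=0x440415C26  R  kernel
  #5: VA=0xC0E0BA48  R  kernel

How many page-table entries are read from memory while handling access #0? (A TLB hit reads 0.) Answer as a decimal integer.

Trace:
#0 VA=0x182E0464F (r,kernel):
  [0] read 0x1B idx=6: raw=0x1F007 flags P=1 W=1 U=1 S=0
  [1] read 0x1F idx=23: raw=0x23007 flags P=1 W=1 U=1 S=0
  [2] read 0x23 idx=4: raw=0x27007 flags P=1 W=1 U=1 S=0
  ⇒ phys 0x2764F  [3 reads]
#1 VA=0x781A052BC (r,kernel):
  [0] read 0x1B idx=30: raw=0x28007 flags P=1 W=1 U=1 S=0
  [1] read 0x28 idx=13: raw=0x29007 flags P=1 W=1 U=1 S=0
  [2] read 0x29 idx=5: raw=0x64006 flags P=0 W=1 U=1 S=0
  ⇒ fault: PAGE_NOT_PRESENT  — 3 lookups
#2 VA=0x182E0464F (r,kernel):
  TLB hit vpn=0x182E04 → PA=0x2764F
#3 VA=0x542A17395 (r,kernel):
  [0] read 0x1B idx=21: raw=0x2B007 flags P=1 W=1 U=1 S=0
  [1] read 0x2B idx=21: raw=0x2D007 flags P=1 W=1 U=1 S=0
  [2] read 0x2D idx=23: raw=0x31007 flags P=1 W=1 U=1 S=0
  ⇒ phys 0x31395  [3 reads]
#4 VA=0x440415C26 (r,kernel):
  [0] read 0x1B idx=17: raw=0x32007 flags P=1 W=1 U=1 S=0
  [1] read 0x32 idx=2: raw=0x35007 flags P=1 W=1 U=1 S=0
  [2] read 0x35 idx=21: raw=0x36007 flags P=1 W=1 U=1 S=0
  ⇒ phys 0x36C26  [3 reads]
#5 VA=0xC0E0BA48 (r,kernel):
  [0] read 0x1B idx=3: raw=0x39007 flags P=1 W=1 U=1 S=0
  [1] read 0x39 idx=7: raw=0x3C007 flags P=1 W=1 U=1 S=0
  [2] read 0x3C idx=11: raw=0x40007 flags P=1 W=1 U=1 S=0
  ⇒ phys 0x40A48  [3 reads]

Entries read for #0: 3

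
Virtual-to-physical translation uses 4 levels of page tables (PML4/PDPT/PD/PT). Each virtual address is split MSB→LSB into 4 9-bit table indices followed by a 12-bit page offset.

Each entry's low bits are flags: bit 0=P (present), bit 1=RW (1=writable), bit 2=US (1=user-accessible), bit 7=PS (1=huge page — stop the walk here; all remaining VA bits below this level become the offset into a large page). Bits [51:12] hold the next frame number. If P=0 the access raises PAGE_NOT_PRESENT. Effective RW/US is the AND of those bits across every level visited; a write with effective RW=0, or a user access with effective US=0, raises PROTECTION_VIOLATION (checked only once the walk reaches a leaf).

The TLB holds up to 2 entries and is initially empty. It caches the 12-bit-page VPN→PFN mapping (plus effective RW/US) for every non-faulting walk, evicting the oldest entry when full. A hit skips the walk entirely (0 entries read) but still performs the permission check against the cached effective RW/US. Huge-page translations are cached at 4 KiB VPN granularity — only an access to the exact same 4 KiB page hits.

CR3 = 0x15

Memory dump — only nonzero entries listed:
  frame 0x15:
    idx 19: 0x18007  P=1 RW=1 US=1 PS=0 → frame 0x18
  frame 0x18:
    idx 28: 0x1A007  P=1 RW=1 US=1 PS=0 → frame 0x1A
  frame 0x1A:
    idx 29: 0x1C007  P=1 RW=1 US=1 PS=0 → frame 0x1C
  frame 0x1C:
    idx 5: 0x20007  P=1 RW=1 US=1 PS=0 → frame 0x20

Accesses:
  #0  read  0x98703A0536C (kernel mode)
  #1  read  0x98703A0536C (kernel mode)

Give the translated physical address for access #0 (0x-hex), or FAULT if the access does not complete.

Trace:
#0 VA=0x98703A0536C (r,kernel):
  L0: frame=0x15 idx=19 entry=0x18007 [P=1 RW=1 US=1 PS=0]
  L1: frame=0x18 idx=28 entry=0x1A007 [P=1 RW=1 US=1 PS=0]
  L2: frame=0x1A idx=29 entry=0x1C007 [P=1 RW=1 US=1 PS=0]
  L3: frame=0x1C idx=5 entry=0x20007 [P=1 RW=1 US=1 PS=0]
  ✓ 0x2036C  — 4 lookups
#1 VA=0x98703A0536C (r,kernel):
  TLB hit vpn=0x98703A05 → PA=0x2036C

Access #0 PA: 0x2036C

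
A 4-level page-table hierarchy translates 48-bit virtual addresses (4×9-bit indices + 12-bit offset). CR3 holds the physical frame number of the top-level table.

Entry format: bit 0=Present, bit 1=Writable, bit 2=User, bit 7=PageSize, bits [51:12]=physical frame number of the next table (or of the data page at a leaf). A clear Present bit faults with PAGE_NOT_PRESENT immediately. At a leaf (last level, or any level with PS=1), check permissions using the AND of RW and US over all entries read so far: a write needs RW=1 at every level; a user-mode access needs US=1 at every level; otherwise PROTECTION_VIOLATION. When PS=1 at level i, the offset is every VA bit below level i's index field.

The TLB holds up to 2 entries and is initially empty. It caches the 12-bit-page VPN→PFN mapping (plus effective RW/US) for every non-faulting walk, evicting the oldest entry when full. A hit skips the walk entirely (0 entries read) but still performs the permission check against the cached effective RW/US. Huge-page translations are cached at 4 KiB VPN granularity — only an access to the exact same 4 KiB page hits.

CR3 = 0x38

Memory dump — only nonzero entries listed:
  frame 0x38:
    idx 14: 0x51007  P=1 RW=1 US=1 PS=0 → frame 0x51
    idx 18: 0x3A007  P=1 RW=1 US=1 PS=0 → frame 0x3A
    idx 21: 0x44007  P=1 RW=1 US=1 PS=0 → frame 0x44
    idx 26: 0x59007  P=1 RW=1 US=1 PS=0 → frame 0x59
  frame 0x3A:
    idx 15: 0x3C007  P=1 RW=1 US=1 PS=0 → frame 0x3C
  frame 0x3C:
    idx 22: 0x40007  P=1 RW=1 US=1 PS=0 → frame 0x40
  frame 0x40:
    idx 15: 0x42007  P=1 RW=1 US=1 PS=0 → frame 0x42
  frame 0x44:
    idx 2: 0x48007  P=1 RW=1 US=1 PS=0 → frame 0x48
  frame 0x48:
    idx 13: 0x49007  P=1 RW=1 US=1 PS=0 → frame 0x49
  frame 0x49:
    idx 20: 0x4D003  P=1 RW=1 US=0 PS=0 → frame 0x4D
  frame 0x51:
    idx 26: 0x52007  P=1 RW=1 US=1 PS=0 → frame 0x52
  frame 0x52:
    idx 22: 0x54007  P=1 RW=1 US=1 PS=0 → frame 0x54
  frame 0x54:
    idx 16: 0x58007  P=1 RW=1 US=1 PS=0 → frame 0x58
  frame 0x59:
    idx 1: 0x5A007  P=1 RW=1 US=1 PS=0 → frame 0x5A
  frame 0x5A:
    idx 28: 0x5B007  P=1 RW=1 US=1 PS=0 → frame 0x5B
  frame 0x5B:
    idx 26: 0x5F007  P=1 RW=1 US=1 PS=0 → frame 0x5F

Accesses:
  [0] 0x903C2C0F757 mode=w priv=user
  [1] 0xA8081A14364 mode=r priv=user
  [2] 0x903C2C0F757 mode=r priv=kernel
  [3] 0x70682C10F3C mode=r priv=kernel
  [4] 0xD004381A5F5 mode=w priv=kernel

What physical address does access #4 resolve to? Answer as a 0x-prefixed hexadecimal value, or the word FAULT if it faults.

Walk each access:
#0 VA=0x903C2C0F757 (w,user):
  L0: frame=0x38 idx=18 entry=0x3A007 [P=1 RW=1 US=1 PS=0]
  L1: frame=0x3A idx=15 entry=0x3C007 [P=1 RW=1 US=1 PS=0]
  L2: frame=0x3C idx=22 entry=0x40007 [P=1 RW=1 US=1 PS=0]
  L3: frame=0x40 idx=15 entry=0x42007 [P=1 RW=1 US=1 PS=0]
  ✓ 0x42757  — 4 lookups
#1 VA=0xA8081A14364 (r,user):
  L0: frame=0x38 idx=21 entry=0x44007 [P=1 RW=1 US=1 PS=0]
  L1: frame=0x44 idx=2 entry=0x48007 [P=1 RW=1 US=1 PS=0]
  L2: frame=0x48 idx=13 entry=0x49007 [P=1 RW=1 US=1 PS=0]
  L3: frame=0x49 idx=20 entry=0x4D003 [P=1 RW=1 US=0 PS=0]
  → PROTECTION_VIOLATION  (4 entries read)
#2 VA=0x903C2C0F757 (r,kernel):
  TLB hit vpn=0x903C2C0F → PA=0x42757
#3 VA=0x70682C10F3C (r,kernel):
  L0: frame=0x38 idx=14 entry=0x51007 [P=1 RW=1 US=1 PS=0]
  L1: frame=0x51 idx=26 entry=0x52007 [P=1 RW=1 US=1 PS=0]
  L2: frame=0x52 idx=22 entry=0x54007 [P=1 RW=1 US=1 PS=0]
  L3: frame=0x54 idx=16 entry=0x58007 [P=1 RW=1 US=1 PS=0]
  ✓ 0x58F3C  — 4 lookups
#4 VA=0xD004381A5F5 (w,kernel):
  L0: frame=0x38 idx=26 entry=0x59007 [P=1 RW=1 US=1 PS=0]
  L1: frame=0x59 idx=1 entry=0x5A007 [P=1 RW=1 US=1 PS=0]
  L2: frame=0x5A idx=28 entry=0x5B007 [P=1 RW=1 US=1 PS=0]
  L3: frame=0x5B idx=26 entry=0x5F007 [P=1 RW=1 US=1 PS=0]
  ✓ 0x5F5F5  — 4 lookups

Access #4 PA: 0x5F5F5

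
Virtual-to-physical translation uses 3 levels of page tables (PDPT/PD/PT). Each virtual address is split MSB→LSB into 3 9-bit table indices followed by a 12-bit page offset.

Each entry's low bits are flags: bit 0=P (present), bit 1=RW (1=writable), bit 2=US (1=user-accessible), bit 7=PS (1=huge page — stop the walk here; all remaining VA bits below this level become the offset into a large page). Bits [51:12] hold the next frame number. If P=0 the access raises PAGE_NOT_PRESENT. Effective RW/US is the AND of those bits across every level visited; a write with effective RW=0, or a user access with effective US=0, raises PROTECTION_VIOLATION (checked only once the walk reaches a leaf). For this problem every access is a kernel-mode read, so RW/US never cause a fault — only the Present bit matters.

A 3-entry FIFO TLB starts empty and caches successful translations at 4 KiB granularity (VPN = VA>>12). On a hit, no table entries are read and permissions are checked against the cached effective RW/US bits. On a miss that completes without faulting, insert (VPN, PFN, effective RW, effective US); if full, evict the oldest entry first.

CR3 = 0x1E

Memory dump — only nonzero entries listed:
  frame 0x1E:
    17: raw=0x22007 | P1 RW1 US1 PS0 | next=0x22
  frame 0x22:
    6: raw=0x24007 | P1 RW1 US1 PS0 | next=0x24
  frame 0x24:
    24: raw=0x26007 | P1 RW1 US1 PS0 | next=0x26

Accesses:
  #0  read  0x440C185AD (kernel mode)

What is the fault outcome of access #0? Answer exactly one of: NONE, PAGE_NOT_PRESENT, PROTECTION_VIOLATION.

Per-access translation:
#0 VA=0x440C185AD (r,kernel):
  [0] read 0x1E idx=17: raw=0x22007 flags P=1 W=1 U=1 S=0
  [1] read 0x22 idx=6: raw=0x24007 flags P=1 W=1 U=1 S=0
  [2] read 0x24 idx=24: raw=0x26007 flags P=1 W=1 U=1 S=0
  → PA=0x265AD  (3 entries read)

Access #0 fault: NONE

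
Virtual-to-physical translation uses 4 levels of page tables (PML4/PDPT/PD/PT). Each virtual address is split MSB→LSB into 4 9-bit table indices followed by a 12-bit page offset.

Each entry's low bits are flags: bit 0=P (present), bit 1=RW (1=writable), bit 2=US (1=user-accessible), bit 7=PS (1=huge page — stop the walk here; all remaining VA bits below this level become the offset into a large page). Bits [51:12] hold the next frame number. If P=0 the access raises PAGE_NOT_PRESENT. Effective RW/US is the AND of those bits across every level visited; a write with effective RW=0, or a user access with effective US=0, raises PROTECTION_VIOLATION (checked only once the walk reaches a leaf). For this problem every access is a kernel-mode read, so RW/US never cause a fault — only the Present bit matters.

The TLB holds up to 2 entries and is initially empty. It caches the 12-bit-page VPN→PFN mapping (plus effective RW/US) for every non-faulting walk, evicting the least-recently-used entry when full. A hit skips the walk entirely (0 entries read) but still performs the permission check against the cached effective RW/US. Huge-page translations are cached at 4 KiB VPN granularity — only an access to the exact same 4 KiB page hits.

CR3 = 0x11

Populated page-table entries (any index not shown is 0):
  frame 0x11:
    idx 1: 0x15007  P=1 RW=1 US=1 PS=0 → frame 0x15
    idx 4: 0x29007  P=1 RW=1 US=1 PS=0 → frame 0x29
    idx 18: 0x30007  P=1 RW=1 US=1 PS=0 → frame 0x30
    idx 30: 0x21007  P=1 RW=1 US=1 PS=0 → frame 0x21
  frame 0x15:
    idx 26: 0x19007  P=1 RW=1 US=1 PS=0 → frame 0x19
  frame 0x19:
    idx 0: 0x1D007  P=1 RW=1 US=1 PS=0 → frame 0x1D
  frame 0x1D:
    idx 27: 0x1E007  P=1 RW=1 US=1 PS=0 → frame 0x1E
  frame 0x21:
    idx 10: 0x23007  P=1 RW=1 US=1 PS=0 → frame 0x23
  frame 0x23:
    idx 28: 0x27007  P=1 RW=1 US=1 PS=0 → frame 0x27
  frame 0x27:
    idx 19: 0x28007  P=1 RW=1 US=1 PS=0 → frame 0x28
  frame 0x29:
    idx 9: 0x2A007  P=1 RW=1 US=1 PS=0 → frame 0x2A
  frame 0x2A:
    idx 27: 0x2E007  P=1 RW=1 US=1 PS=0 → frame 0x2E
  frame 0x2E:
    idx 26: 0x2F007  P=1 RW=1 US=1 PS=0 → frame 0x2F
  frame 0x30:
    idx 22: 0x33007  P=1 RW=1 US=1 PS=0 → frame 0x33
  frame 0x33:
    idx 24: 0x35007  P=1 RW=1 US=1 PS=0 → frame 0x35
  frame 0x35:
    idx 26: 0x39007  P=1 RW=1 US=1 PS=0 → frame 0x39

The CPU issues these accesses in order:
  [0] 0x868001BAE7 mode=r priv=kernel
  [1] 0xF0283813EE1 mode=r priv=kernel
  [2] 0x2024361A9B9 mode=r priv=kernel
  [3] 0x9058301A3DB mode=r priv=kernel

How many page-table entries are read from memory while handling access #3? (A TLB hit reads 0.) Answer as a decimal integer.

Trace:
#0 VA=0x868001BAE7 (r,kernel):
  lvl0: tbl 0x11, slot 1 ⇒ 0x15007 (P1/RW1/US1/PS0)
  lvl1: tbl 0x15, slot 26 ⇒ 0x19007 (P1/RW1/US1/PS0)
  lvl2: tbl 0x19, slot 0 ⇒ 0x1D007 (P1/RW1/US1/PS0)
  lvl3: tbl 0x1D, slot 27 ⇒ 0x1E007 (P1/RW1/US1/PS0)
  → PA=0x1EAE7  (4 entries read)
#1 VA=0xF0283813EE1 (r,kernel):
  lvl0: tbl 0x11, slot 30 ⇒ 0x21007 (P1/RW1/US1/PS0)
  lvl1: tbl 0x21, slot 10 ⇒ 0x23007 (P1/RW1/US1/PS0)
  lvl2: tbl 0x23, slot 28 ⇒ 0x27007 (P1/RW1/US1/PS0)
  lvl3: tbl 0x27, slot 19 ⇒ 0x28007 (P1/RW1/US1/PS0)
  → PA=0x28EE1  (4 entries read)
#2 VA=0x2024361A9B9 (r,kernel):
  lvl0: tbl 0x11, slot 4 ⇒ 0x29007 (P1/RW1/US1/PS0)
  lvl1: tbl 0x29, slot 9 ⇒ 0x2A007 (P1/RW1/US1/PS0)
  lvl2: tbl 0x2A, slot 27 ⇒ 0x2E007 (P1/RW1/US1/PS0)
  lvl3: tbl 0x2E, slot 26 ⇒ 0x2F007 (P1/RW1/US1/PS0)
  → PA=0x2F9B9  (4 entries read)
#3 VA=0x9058301A3DB (r,kernel):
  lvl0: tbl 0x11, slot 18 ⇒ 0x30007 (P1/RW1/US1/PS0)
  lvl1: tbl 0x30, slot 22 ⇒ 0x33007 (P1/RW1/US1/PS0)
  lvl2: tbl 0x33, slot 24 ⇒ 0x35007 (P1/RW1/US1/PS0)
  lvl3: tbl 0x35, slot 26 ⇒ 0x39007 (P1/RW1/US1/PS0)
  → PA=0x393DB  (4 entries read)

Entries read for #3: 4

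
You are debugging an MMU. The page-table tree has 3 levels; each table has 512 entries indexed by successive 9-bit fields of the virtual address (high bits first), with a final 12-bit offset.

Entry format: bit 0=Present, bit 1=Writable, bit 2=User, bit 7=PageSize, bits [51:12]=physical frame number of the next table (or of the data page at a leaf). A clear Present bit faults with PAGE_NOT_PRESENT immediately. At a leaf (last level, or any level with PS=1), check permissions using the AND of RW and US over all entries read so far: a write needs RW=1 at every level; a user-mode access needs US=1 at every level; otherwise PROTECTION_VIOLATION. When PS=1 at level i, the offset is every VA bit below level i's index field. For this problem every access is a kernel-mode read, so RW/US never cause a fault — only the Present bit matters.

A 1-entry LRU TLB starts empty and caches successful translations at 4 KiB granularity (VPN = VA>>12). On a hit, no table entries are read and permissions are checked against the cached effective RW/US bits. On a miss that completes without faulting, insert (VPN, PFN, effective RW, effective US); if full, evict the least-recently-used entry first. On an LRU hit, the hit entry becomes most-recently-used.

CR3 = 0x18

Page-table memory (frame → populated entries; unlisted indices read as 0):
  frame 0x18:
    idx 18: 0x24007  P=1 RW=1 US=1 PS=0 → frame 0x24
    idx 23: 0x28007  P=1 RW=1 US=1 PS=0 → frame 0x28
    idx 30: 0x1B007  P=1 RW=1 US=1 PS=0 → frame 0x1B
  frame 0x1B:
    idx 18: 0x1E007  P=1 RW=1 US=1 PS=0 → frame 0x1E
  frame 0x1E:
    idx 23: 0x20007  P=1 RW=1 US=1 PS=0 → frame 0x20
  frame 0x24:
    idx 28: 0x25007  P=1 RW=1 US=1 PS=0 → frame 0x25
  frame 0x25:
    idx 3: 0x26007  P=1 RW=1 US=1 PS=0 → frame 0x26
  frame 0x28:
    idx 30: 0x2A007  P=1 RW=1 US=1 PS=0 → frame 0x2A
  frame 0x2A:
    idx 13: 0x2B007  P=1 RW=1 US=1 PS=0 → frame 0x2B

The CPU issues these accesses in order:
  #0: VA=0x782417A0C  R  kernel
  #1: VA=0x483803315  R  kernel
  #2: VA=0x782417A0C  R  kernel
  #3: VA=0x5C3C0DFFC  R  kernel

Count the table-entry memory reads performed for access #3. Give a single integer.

Trace:
#0 VA=0x782417A0C (r,kernel):
  lvl0: tbl 0x18, slot 30 ⇒ 0x1B007 (P1/RW1/US1/PS0)
  lvl1: tbl 0x1B, slot 18 ⇒ 0x1E007 (P1/RW1/US1/PS0)
  lvl2: tbl 0x1E, slot 23 ⇒ 0x20007 (P1/RW1/US1/PS0)
  ✓ 0x20A0C  — 3 lookups
#1 VA=0x483803315 (r,kernel):
  lvl0: tbl 0x18, slot 18 ⇒ 0x24007 (P1/RW1/US1/PS0)
  lvl1: tbl 0x24, slot 28 ⇒ 0x25007 (P1/RW1/US1/PS0)
  lvl2: tbl 0x25, slot 3 ⇒ 0x26007 (P1/RW1/US1/PS0)
  ✓ 0x26315  — 3 lookups
#2 VA=0x782417A0C (r,kernel):
  lvl0: tbl 0x18, slot 30 ⇒ 0x1B007 (P1/RW1/US1/PS0)
  lvl1: tbl 0x1B, slot 18 ⇒ 0x1E007 (P1/RW1/US1/PS0)
  lvl2: tbl 0x1E, slot 23 ⇒ 0x20007 (P1/RW1/US1/PS0)
  ✓ 0x20A0C  — 3 lookups
#3 VA=0x5C3C0DFFC (r,kernel):
  lvl0: tbl 0x18, slot 23 ⇒ 0x28007 (P1/RW1/US1/PS0)
  lvl1: tbl 0x28, slot 30 ⇒ 0x2A007 (P1/RW1/US1/PS0)
  lvl2: tbl 0x2A, slot 13 ⇒ 0x2B007 (P1/RW1/US1/PS0)
  ✓ 0x2BFFC  — 3 lookups

Entries read for #3: 3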